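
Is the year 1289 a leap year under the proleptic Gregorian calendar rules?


Gregorian leap year rule: divisible by 4, but not by 100, unless also by 400.
1289 is not divisible by 4 -> not a leap year

No


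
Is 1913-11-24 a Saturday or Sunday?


Anchor: Jan 1, 1913. With p = 1913 - 1 = 1912: (p + p//4 - p//100 + p//400) mod 7 = (1912 + 478 - 19 + 4) mod 7 = 2375 mod 7 = 2 -> Wednesday (Mon=0 ... Sun=6)
Day of year: 328; offset = 327
Weekday index = (2 + 327) mod 7 = 0 -> Monday
Weekend days: Saturday, Sunday

No


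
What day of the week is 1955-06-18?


Date: June 18, 1955
Anchor: Jan 1, 1955. With p = 1955 - 1 = 1954: (p + p//4 - p//100 + p//400) mod 7 = (1954 + 488 - 19 + 4) mod 7 = 2427 mod 7 = 5 -> Saturday (Mon=0 ... Sun=6)
Days before June (Jan-May): 151; offset = 151 + 18 - 1 = 168
Weekday index = (5 + 168) mod 7 = 5

Day of the week: Saturday


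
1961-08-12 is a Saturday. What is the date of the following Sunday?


Current: Saturday
Target: Sunday
Days ahead: 1

Next Sunday: 1961-08-13


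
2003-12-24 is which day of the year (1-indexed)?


Date: December 24, 2003
Days in months 1 through 11: 334
Plus 24 days in December

Day of year: 358


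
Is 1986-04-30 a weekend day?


Anchor: Jan 1, 1986. With p = 1986 - 1 = 1985: (p + p//4 - p//100 + p//400) mod 7 = (1985 + 496 - 19 + 4) mod 7 = 2466 mod 7 = 2 -> Wednesday (Mon=0 ... Sun=6)
Day of year: 120; offset = 119
Weekday index = (2 + 119) mod 7 = 2 -> Wednesday
Weekend days: Saturday, Sunday

No


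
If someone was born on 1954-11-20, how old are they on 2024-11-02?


Birth: 1954-11-20
Reference: 2024-11-02
Year difference: 2024 - 1954 = 70
Birthday not yet reached in 2024, subtract 1

69 years old


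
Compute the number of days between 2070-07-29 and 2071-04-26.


From 2070-07-29 to 2071-04-26
2070-07-29: days before July = 31 + 28 + 31 + 30 + 31 + 30 = 181 (2070 is not a leap year); day of year = 181 + 29 = 210
2071-04-26: days before April = 31 + 28 + 31 = 90 (2071 is not a leap year); day of year = 90 + 26 = 116
Rest of 2070: 365 - 210 = 155
Total = 155 + 116 = 271

271 days


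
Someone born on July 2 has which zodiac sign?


Date: July 2
Conventional tropical zodiac dates: Cancer from June 21 onward; Leo starts July 23
July 2 falls within the Cancer range

Cancer


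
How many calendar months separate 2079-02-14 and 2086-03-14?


From February 2079 to March 2086
7 years * 12 = 84 months, plus 1 month = 85

85 months


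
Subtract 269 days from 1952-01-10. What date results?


Start: 1952-01-10, subtract 269 days
Back 10 days from January 10 reaches December 31, 1951 -> 259 left
December 1951 has 31 days -> back to November 30, 1951 -> 228 left
November 1951 has 30 days -> back to October 31, 1951 -> 198 left
October 1951 has 31 days -> back to September 30, 1951 -> 167 left
September 1951 has 30 days -> back to August 31, 1951 -> 137 left
August 1951 has 31 days -> back to July 31, 1951 -> 106 left
July 1951 has 31 days -> back to June 30, 1951 -> 75 left
June 1951 has 30 days -> back to May 31, 1951 -> 45 left
May 1951 has 31 days -> back to April 30, 1951 -> 14 left
April 1951: 30 - 14 = 16 -> lands on April 16

Result: 1951-04-16


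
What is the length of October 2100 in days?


October 2100

31 days


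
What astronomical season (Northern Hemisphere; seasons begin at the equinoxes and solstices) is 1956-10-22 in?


Date: October 22
Astronomical Autumn (approx.; exact equinox/solstice day varies by year): September 22 to December 20
October 22 falls within the Autumn window

Autumn


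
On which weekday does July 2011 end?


July 2011 has 31 days
Anchor: Jan 1, 2011. With p = 2011 - 1 = 2010: (p + p//4 - p//100 + p//400) mod 7 = (2010 + 502 - 20 + 5) mod 7 = 2497 mod 7 = 5 -> Saturday (Mon=0 ... Sun=6)
Days before July (Jan-Jun): 181; July 1 index = (5 + 181) mod 7 = 4 -> Friday
Last day offset: 31 - 1 = 30 days
Weekday index = (4 + 30) mod 7 = 6

Sunday, July 31


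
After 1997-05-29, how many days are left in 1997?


Day of year: 149 of 365
Remaining = 365 - 149

216 days


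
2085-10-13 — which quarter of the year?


Month: October (month 10)
Q1: Jan-Mar, Q2: Apr-Jun, Q3: Jul-Sep, Q4: Oct-Dec

Q4


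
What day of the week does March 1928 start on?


Target: March 1, 1928
Anchor: Jan 1, 1928. With p = 1928 - 1 = 1927: (p + p//4 - p//100 + p//400) mod 7 = (1927 + 481 - 19 + 4) mod 7 = 2393 mod 7 = 6 -> Sunday (Mon=0 ... Sun=6)
Days before March (Jan-Feb): 60 days
Weekday index = (6 + 60) mod 7 = 3

Thursday


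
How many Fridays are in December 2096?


December 2096 has 31 days
Anchor: Jan 1, 2096. With p = 2096 - 1 = 2095: (p + p//4 - p//100 + p//400) mod 7 = (2095 + 523 - 20 + 5) mod 7 = 2603 mod 7 = 6 -> Sunday (Mon=0 ... Sun=6)
Days before December (Jan-Nov): 335; December 1 index = (6 + 335) mod 7 = 5 -> Saturday
First Friday is December 7
Fridays: 7, 14, 21, 28

4 Fridays


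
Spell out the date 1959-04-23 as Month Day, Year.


ISO 1959-04-23 parses as year=1959, month=04, day=23
Month 4 -> April

April 23, 1959


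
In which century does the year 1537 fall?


Century = (year - 1) // 100 + 1
= (1537 - 1) // 100 + 1
= 1536 // 100 + 1
= 15 + 1

16th century


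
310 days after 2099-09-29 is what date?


Start: 2099-09-29, add 310 days
September 2099 has 30 days: 30 - 29 = 1 day to September 30 -> 309 left
October 2099 has 31 days -> 278 left
November 2099 has 30 days -> 248 left
December 2099 has 31 days -> 217 left
January 2100 has 31 days -> 186 left
February 2100 has 28 days -> 158 left
March 2100 has 31 days -> 127 left
April 2100 has 30 days -> 97 left
May 2100 has 31 days -> 66 left
June 2100 has 30 days -> 36 left
July 2100 has 31 days -> 5 left
August 2100: 5 <= 31 -> lands on August 5

Result: 2100-08-05


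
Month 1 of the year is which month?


Month 1 of 12

January


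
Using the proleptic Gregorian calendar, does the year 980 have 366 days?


Gregorian leap year rule: divisible by 4, but not by 100, unless also by 400.
980 is divisible by 4 but not 100 -> leap year

Yes


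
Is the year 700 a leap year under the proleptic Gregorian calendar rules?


Gregorian leap year rule: divisible by 4, but not by 100, unless also by 400.
700 is divisible by 100 but not 400 -> not a leap year

No


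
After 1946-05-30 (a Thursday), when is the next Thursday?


Current: Thursday
Target: Thursday
Days ahead: 7

Next Thursday: 1946-06-06


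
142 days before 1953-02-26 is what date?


Start: 1953-02-26, subtract 142 days
Back 26 days from February 26 reaches January 31, 1953 -> 116 left
January 1953 has 31 days -> back to December 31, 1952 -> 85 left
December 1952 has 31 days -> back to November 30, 1952 -> 54 left
November 1952 has 30 days -> back to October 31, 1952 -> 24 left
October 1952: 31 - 24 = 7 -> lands on October 7

Result: 1952-10-07


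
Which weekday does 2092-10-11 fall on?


Date: October 11, 2092
Anchor: Jan 1, 2092. With p = 2092 - 1 = 2091: (p + p//4 - p//100 + p//400) mod 7 = (2091 + 522 - 20 + 5) mod 7 = 2598 mod 7 = 1 -> Tuesday (Mon=0 ... Sun=6)
Days before October (Jan-Sep): 274; offset = 274 + 11 - 1 = 284
Weekday index = (1 + 284) mod 7 = 5

Day of the week: Saturday


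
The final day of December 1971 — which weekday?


December 1971 has 31 days
Anchor: Jan 1, 1971. With p = 1971 - 1 = 1970: (p + p//4 - p//100 + p//400) mod 7 = (1970 + 492 - 19 + 4) mod 7 = 2447 mod 7 = 4 -> Friday (Mon=0 ... Sun=6)
Days before December (Jan-Nov): 334; December 1 index = (4 + 334) mod 7 = 2 -> Wednesday
Last day offset: 31 - 1 = 30 days
Weekday index = (2 + 30) mod 7 = 4

Friday, December 31


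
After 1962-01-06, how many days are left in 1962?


Day of year: 6 of 365
Remaining = 365 - 6

359 days


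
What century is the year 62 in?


Century = (year - 1) // 100 + 1
= (62 - 1) // 100 + 1
= 61 // 100 + 1
= 0 + 1

1st century


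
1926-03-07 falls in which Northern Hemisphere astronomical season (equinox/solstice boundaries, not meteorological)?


Date: March 7
Astronomical Winter (approx.; exact equinox/solstice day varies by year): December 21 to March 19
March 7 falls within the Winter window

Winter


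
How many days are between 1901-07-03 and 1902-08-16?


From 1901-07-03 to 1902-08-16
1901-07-03: days before July = 31 + 28 + 31 + 30 + 31 + 30 = 181 (1901 is not a leap year); day of year = 181 + 3 = 184
1902-08-16: days before August = 31 + 28 + 31 + 30 + 31 + 30 + 31 = 212 (1902 is not a leap year); day of year = 212 + 16 = 228
Rest of 1901: 365 - 184 = 181
Total = 181 + 228 = 409

409 days


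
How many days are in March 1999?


March 1999

31 days


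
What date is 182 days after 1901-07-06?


Start: 1901-07-06, add 182 days
July 1901 has 31 days: 31 - 6 = 25 days to July 31 -> 157 left
August 1901 has 31 days -> 126 left
September 1901 has 30 days -> 96 left
October 1901 has 31 days -> 65 left
November 1901 has 30 days -> 35 left
December 1901 has 31 days -> 4 left
January 1902: 4 <= 31 -> lands on January 4

Result: 1902-01-04


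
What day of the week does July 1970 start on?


Target: July 1, 1970
Anchor: Jan 1, 1970. With p = 1970 - 1 = 1969: (p + p//4 - p//100 + p//400) mod 7 = (1969 + 492 - 19 + 4) mod 7 = 2446 mod 7 = 3 -> Thursday (Mon=0 ... Sun=6)
Days before July (Jan-Jun): 181 days
Weekday index = (3 + 181) mod 7 = 2

Wednesday


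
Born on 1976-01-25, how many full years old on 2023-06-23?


Birth: 1976-01-25
Reference: 2023-06-23
Year difference: 2023 - 1976 = 47

47 years old


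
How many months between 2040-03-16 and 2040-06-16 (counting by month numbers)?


From March 2040 to June 2040
0 years * 12 = 0 months, plus 3 months = 3

3 months


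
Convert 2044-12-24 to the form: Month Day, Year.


ISO 2044-12-24 parses as year=2044, month=12, day=24
Month 12 -> December

December 24, 2044


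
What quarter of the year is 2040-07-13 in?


Month: July (month 7)
Q1: Jan-Mar, Q2: Apr-Jun, Q3: Jul-Sep, Q4: Oct-Dec

Q3


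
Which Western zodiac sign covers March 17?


Date: March 17
Conventional tropical zodiac dates: Pisces from February 19 onward; Aries starts March 21
March 17 falls within the Pisces range

Pisces


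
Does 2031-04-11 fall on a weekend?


Anchor: Jan 1, 2031. With p = 2031 - 1 = 2030: (p + p//4 - p//100 + p//400) mod 7 = (2030 + 507 - 20 + 5) mod 7 = 2522 mod 7 = 2 -> Wednesday (Mon=0 ... Sun=6)
Day of year: 101; offset = 100
Weekday index = (2 + 100) mod 7 = 4 -> Friday
Weekend days: Saturday, Sunday

No


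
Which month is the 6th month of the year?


Month 6 of 12

June


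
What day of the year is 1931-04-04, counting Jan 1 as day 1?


Date: April 4, 1931
Days in months 1 through 3: 90
Plus 4 days in April

Day of year: 94


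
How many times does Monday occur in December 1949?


December 1949 has 31 days
Anchor: Jan 1, 1949. With p = 1949 - 1 = 1948: (p + p//4 - p//100 + p//400) mod 7 = (1948 + 487 - 19 + 4) mod 7 = 2420 mod 7 = 5 -> Saturday (Mon=0 ... Sun=6)
Days before December (Jan-Nov): 334; December 1 index = (5 + 334) mod 7 = 3 -> Thursday
First Monday is December 5
Mondays: 5, 12, 19, 26

4 Mondays


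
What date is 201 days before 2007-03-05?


Start: 2007-03-05, subtract 201 days
Back 5 days from March 5 reaches February 28, 2007 -> 196 left
February 2007 has 28 days -> back to January 31, 2007 -> 168 left
January 2007 has 31 days -> back to December 31, 2006 -> 137 left
December 2006 has 31 days -> back to November 30, 2006 -> 106 left
November 2006 has 30 days -> back to October 31, 2006 -> 76 left
October 2006 has 31 days -> back to September 30, 2006 -> 45 left
September 2006 has 30 days -> back to August 31, 2006 -> 15 left
August 2006: 31 - 15 = 16 -> lands on August 16

Result: 2006-08-16


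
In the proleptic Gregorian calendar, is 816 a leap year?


Gregorian leap year rule: divisible by 4, but not by 100, unless also by 400.
816 is divisible by 4 but not 100 -> leap year

Yes


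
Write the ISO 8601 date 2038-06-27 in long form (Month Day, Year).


ISO 2038-06-27 parses as year=2038, month=06, day=27
Month 6 -> June

June 27, 2038


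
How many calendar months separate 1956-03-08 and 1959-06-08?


From March 1956 to June 1959
3 years * 12 = 36 months, plus 3 months = 39

39 months


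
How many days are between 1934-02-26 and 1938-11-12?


From 1934-02-26 to 1938-11-12
1934-02-26: days before February = 31; day of year = 31 + 26 = 57
1938-11-12: days before November = 31 + 28 + 31 + 30 + 31 + 30 + 31 + 31 + 30 + 31 = 304 (1938 is not a leap year); day of year = 304 + 12 = 316
Rest of 1934: 365 - 57 = 308
Full years 1935 (365), 1936 (366), 1937 (365): 1096
Total = 308 + 1096 + 316 = 1720

1720 days


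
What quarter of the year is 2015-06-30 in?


Month: June (month 6)
Q1: Jan-Mar, Q2: Apr-Jun, Q3: Jul-Sep, Q4: Oct-Dec

Q2


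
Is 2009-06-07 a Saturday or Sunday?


Anchor: Jan 1, 2009. With p = 2009 - 1 = 2008: (p + p//4 - p//100 + p//400) mod 7 = (2008 + 502 - 20 + 5) mod 7 = 2495 mod 7 = 3 -> Thursday (Mon=0 ... Sun=6)
Day of year: 158; offset = 157
Weekday index = (3 + 157) mod 7 = 6 -> Sunday
Weekend days: Saturday, Sunday

Yes


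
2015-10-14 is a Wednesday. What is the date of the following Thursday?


Current: Wednesday
Target: Thursday
Days ahead: 1

Next Thursday: 2015-10-15


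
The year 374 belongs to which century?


Century = (year - 1) // 100 + 1
= (374 - 1) // 100 + 1
= 373 // 100 + 1
= 3 + 1

4th century


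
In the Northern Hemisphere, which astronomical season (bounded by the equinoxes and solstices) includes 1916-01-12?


Date: January 12
Astronomical Winter (approx.; exact equinox/solstice day varies by year): December 21 to March 19
January 12 falls within the Winter window

Winter


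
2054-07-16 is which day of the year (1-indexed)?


Date: July 16, 2054
Days in months 1 through 6: 181
Plus 16 days in July

Day of year: 197


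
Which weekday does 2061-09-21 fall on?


Date: September 21, 2061
Anchor: Jan 1, 2061. With p = 2061 - 1 = 2060: (p + p//4 - p//100 + p//400) mod 7 = (2060 + 515 - 20 + 5) mod 7 = 2560 mod 7 = 5 -> Saturday (Mon=0 ... Sun=6)
Days before September (Jan-Aug): 243; offset = 243 + 21 - 1 = 263
Weekday index = (5 + 263) mod 7 = 2

Day of the week: Wednesday


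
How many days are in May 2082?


May 2082

31 days


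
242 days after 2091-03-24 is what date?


Start: 2091-03-24, add 242 days
March 2091 has 31 days: 31 - 24 = 7 days to March 31 -> 235 left
April 2091 has 30 days -> 205 left
May 2091 has 31 days -> 174 left
June 2091 has 30 days -> 144 left
July 2091 has 31 days -> 113 left
August 2091 has 31 days -> 82 left
September 2091 has 30 days -> 52 left
October 2091 has 31 days -> 21 left
November 2091: 21 <= 30 -> lands on November 21

Result: 2091-11-21


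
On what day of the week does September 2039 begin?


Target: September 1, 2039
Anchor: Jan 1, 2039. With p = 2039 - 1 = 2038: (p + p//4 - p//100 + p//400) mod 7 = (2038 + 509 - 20 + 5) mod 7 = 2532 mod 7 = 5 -> Saturday (Mon=0 ... Sun=6)
Days before September (Jan-Aug): 243 days
Weekday index = (5 + 243) mod 7 = 3

Thursday


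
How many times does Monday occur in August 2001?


August 2001 has 31 days
Anchor: Jan 1, 2001. With p = 2001 - 1 = 2000: (p + p//4 - p//100 + p//400) mod 7 = (2000 + 500 - 20 + 5) mod 7 = 2485 mod 7 = 0 -> Monday (Mon=0 ... Sun=6)
Days before August (Jan-Jul): 212; August 1 index = (0 + 212) mod 7 = 2 -> Wednesday
First Monday is August 6
Mondays: 6, 13, 20, 27

4 Mondays


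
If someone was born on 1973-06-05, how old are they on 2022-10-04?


Birth: 1973-06-05
Reference: 2022-10-04
Year difference: 2022 - 1973 = 49

49 years old


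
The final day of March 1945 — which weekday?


March 1945 has 31 days
Anchor: Jan 1, 1945. With p = 1945 - 1 = 1944: (p + p//4 - p//100 + p//400) mod 7 = (1944 + 486 - 19 + 4) mod 7 = 2415 mod 7 = 0 -> Monday (Mon=0 ... Sun=6)
Days before March (Jan-Feb): 59; March 1 index = (0 + 59) mod 7 = 3 -> Thursday
Last day offset: 31 - 1 = 30 days
Weekday index = (3 + 30) mod 7 = 5

Saturday, March 31


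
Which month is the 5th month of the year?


Month 5 of 12

May


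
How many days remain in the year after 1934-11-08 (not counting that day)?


Day of year: 312 of 365
Remaining = 365 - 312

53 days


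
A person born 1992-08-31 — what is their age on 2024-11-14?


Birth: 1992-08-31
Reference: 2024-11-14
Year difference: 2024 - 1992 = 32

32 years old


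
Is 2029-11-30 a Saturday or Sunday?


Anchor: Jan 1, 2029. With p = 2029 - 1 = 2028: (p + p//4 - p//100 + p//400) mod 7 = (2028 + 507 - 20 + 5) mod 7 = 2520 mod 7 = 0 -> Monday (Mon=0 ... Sun=6)
Day of year: 334; offset = 333
Weekday index = (0 + 333) mod 7 = 4 -> Friday
Weekend days: Saturday, Sunday

No


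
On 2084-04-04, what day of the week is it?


Date: April 4, 2084
Anchor: Jan 1, 2084. With p = 2084 - 1 = 2083: (p + p//4 - p//100 + p//400) mod 7 = (2083 + 520 - 20 + 5) mod 7 = 2588 mod 7 = 5 -> Saturday (Mon=0 ... Sun=6)
Days before April (Jan-Mar): 91; offset = 91 + 4 - 1 = 94
Weekday index = (5 + 94) mod 7 = 1

Day of the week: Tuesday


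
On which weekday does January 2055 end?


January 2055 has 31 days
Anchor: Jan 1, 2055. With p = 2055 - 1 = 2054: (p + p//4 - p//100 + p//400) mod 7 = (2054 + 513 - 20 + 5) mod 7 = 2552 mod 7 = 4 -> Friday (Mon=0 ... Sun=6)
January 1 is the anchor itself -> Friday
Last day offset: 31 - 1 = 30 days
Weekday index = (4 + 30) mod 7 = 6

Sunday, January 31


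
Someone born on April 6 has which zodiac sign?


Date: April 6
Conventional tropical zodiac dates: Aries from March 21 onward; Taurus starts April 20
April 6 falls within the Aries range

Aries


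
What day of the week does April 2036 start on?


Target: April 1, 2036
Anchor: Jan 1, 2036. With p = 2036 - 1 = 2035: (p + p//4 - p//100 + p//400) mod 7 = (2035 + 508 - 20 + 5) mod 7 = 2528 mod 7 = 1 -> Tuesday (Mon=0 ... Sun=6)
Days before April (Jan-Mar): 91 days
Weekday index = (1 + 91) mod 7 = 1

Tuesday


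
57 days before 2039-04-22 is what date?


Start: 2039-04-22, subtract 57 days
Back 22 days from April 22 reaches March 31, 2039 -> 35 left
March 2039 has 31 days -> back to February 28, 2039 -> 4 left
February 2039: 28 - 4 = 24 -> lands on February 24

Result: 2039-02-24


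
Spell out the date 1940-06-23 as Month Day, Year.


ISO 1940-06-23 parses as year=1940, month=06, day=23
Month 6 -> June

June 23, 1940


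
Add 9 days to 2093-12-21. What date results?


Start: 2093-12-21, add 9 days
December 2093 has 31 days; 21 + 9 = 30 stays within December

Result: 2093-12-30


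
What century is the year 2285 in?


Century = (year - 1) // 100 + 1
= (2285 - 1) // 100 + 1
= 2284 // 100 + 1
= 22 + 1

23rd century


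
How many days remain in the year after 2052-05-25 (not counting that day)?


Day of year: 146 of 366
Remaining = 366 - 146

220 days


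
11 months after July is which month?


July is month 7
7 + 11 = 18; wrap: 18 - 12 = 6

June


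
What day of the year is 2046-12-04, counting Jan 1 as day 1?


Date: December 4, 2046
Days in months 1 through 11: 334
Plus 4 days in December

Day of year: 338


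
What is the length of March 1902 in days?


March 1902

31 days


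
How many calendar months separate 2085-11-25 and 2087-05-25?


From November 2085 to May 2087
2 years * 12 = 24 months, minus 6 months = 18

18 months


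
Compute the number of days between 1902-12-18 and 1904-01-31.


From 1902-12-18 to 1904-01-31
1902-12-18: days before December = 31 + 28 + 31 + 30 + 31 + 30 + 31 + 31 + 30 + 31 + 30 = 334 (1902 is not a leap year); day of year = 334 + 18 = 352
1904-01-31: day of year = 31
Rest of 1902: 365 - 352 = 13
Full years 1903 (365): 365
Total = 13 + 365 + 31 = 409

409 days


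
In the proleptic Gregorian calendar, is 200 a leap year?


Gregorian leap year rule: divisible by 4, but not by 100, unless also by 400.
200 is divisible by 100 but not 400 -> not a leap year

No


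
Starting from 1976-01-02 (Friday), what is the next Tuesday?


Current: Friday
Target: Tuesday
Days ahead: 4

Next Tuesday: 1976-01-06


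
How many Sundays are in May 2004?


May 2004 has 31 days
Anchor: Jan 1, 2004. With p = 2004 - 1 = 2003: (p + p//4 - p//100 + p//400) mod 7 = (2003 + 500 - 20 + 5) mod 7 = 2488 mod 7 = 3 -> Thursday (Mon=0 ... Sun=6)
Days before May (Jan-Apr): 121; May 1 index = (3 + 121) mod 7 = 5 -> Saturday
First Sunday is May 2
Sundays: 2, 9, 16, 23, 30

5 Sundays


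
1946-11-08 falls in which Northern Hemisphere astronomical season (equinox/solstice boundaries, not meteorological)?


Date: November 8
Astronomical Autumn (approx.; exact equinox/solstice day varies by year): September 22 to December 20
November 8 falls within the Autumn window

Autumn


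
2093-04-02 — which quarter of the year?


Month: April (month 4)
Q1: Jan-Mar, Q2: Apr-Jun, Q3: Jul-Sep, Q4: Oct-Dec

Q2


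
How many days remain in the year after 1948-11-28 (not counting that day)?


Day of year: 333 of 366
Remaining = 366 - 333

33 days


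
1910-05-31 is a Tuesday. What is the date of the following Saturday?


Current: Tuesday
Target: Saturday
Days ahead: 4

Next Saturday: 1910-06-04


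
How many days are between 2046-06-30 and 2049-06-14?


From 2046-06-30 to 2049-06-14
2046-06-30: days before June = 31 + 28 + 31 + 30 + 31 = 151 (2046 is not a leap year); day of year = 151 + 30 = 181
2049-06-14: days before June = 31 + 28 + 31 + 30 + 31 = 151 (2049 is not a leap year); day of year = 151 + 14 = 165
Rest of 2046: 365 - 181 = 184
Full years 2047 (365), 2048 (366): 731
Total = 184 + 731 + 165 = 1080

1080 days


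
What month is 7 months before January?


January is month 1
1 - 7 = -6; wrap: -6 + 12 = 6

June


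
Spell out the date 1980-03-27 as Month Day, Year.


ISO 1980-03-27 parses as year=1980, month=03, day=27
Month 3 -> March

March 27, 1980


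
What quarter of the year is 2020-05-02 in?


Month: May (month 5)
Q1: Jan-Mar, Q2: Apr-Jun, Q3: Jul-Sep, Q4: Oct-Dec

Q2


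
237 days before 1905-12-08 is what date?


Start: 1905-12-08, subtract 237 days
Back 8 days from December 8 reaches November 30, 1905 -> 229 left
November 1905 has 30 days -> back to October 31, 1905 -> 199 left
October 1905 has 31 days -> back to September 30, 1905 -> 168 left
September 1905 has 30 days -> back to August 31, 1905 -> 138 left
August 1905 has 31 days -> back to July 31, 1905 -> 107 left
July 1905 has 31 days -> back to June 30, 1905 -> 76 left
June 1905 has 30 days -> back to May 31, 1905 -> 46 left
May 1905 has 31 days -> back to April 30, 1905 -> 15 left
April 1905: 30 - 15 = 15 -> lands on April 15

Result: 1905-04-15


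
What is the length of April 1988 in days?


April 1988

30 days


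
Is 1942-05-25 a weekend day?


Anchor: Jan 1, 1942. With p = 1942 - 1 = 1941: (p + p//4 - p//100 + p//400) mod 7 = (1941 + 485 - 19 + 4) mod 7 = 2411 mod 7 = 3 -> Thursday (Mon=0 ... Sun=6)
Day of year: 145; offset = 144
Weekday index = (3 + 144) mod 7 = 0 -> Monday
Weekend days: Saturday, Sunday

No


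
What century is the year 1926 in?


Century = (year - 1) // 100 + 1
= (1926 - 1) // 100 + 1
= 1925 // 100 + 1
= 19 + 1

20th century


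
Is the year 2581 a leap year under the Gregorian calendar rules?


Gregorian leap year rule: divisible by 4, but not by 100, unless also by 400.
2581 is not divisible by 4 -> not a leap year

No


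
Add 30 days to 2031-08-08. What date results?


Start: 2031-08-08, add 30 days
August 2031 has 31 days: 31 - 8 = 23 days to August 31 -> 7 left
September 2031: 7 <= 30 -> lands on September 7

Result: 2031-09-07


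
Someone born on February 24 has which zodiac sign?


Date: February 24
Conventional tropical zodiac dates: Pisces from February 19 onward; Aries starts March 21
February 24 falls within the Pisces range

Pisces


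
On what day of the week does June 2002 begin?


Target: June 1, 2002
Anchor: Jan 1, 2002. With p = 2002 - 1 = 2001: (p + p//4 - p//100 + p//400) mod 7 = (2001 + 500 - 20 + 5) mod 7 = 2486 mod 7 = 1 -> Tuesday (Mon=0 ... Sun=6)
Days before June (Jan-May): 151 days
Weekday index = (1 + 151) mod 7 = 5

Saturday


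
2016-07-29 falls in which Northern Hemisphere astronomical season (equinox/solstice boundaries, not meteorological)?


Date: July 29
Astronomical Summer (approx.; exact equinox/solstice day varies by year): June 21 to September 21
July 29 falls within the Summer window

Summer


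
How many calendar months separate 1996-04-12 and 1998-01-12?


From April 1996 to January 1998
2 years * 12 = 24 months, minus 3 months = 21

21 months


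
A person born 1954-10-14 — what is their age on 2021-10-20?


Birth: 1954-10-14
Reference: 2021-10-20
Year difference: 2021 - 1954 = 67

67 years old


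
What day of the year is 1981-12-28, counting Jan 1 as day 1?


Date: December 28, 1981
Days in months 1 through 11: 334
Plus 28 days in December

Day of year: 362


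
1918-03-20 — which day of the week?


Date: March 20, 1918
Anchor: Jan 1, 1918. With p = 1918 - 1 = 1917: (p + p//4 - p//100 + p//400) mod 7 = (1917 + 479 - 19 + 4) mod 7 = 2381 mod 7 = 1 -> Tuesday (Mon=0 ... Sun=6)
Days before March (Jan-Feb): 59; offset = 59 + 20 - 1 = 78
Weekday index = (1 + 78) mod 7 = 2

Day of the week: Wednesday


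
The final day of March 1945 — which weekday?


March 1945 has 31 days
Anchor: Jan 1, 1945. With p = 1945 - 1 = 1944: (p + p//4 - p//100 + p//400) mod 7 = (1944 + 486 - 19 + 4) mod 7 = 2415 mod 7 = 0 -> Monday (Mon=0 ... Sun=6)
Days before March (Jan-Feb): 59; March 1 index = (0 + 59) mod 7 = 3 -> Thursday
Last day offset: 31 - 1 = 30 days
Weekday index = (3 + 30) mod 7 = 5

Saturday, March 31


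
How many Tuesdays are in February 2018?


February 2018 has 28 days
Anchor: Jan 1, 2018. With p = 2018 - 1 = 2017: (p + p//4 - p//100 + p//400) mod 7 = (2017 + 504 - 20 + 5) mod 7 = 2506 mod 7 = 0 -> Monday (Mon=0 ... Sun=6)
Days before February (Jan): 31; February 1 index = (0 + 31) mod 7 = 3 -> Thursday
First Tuesday is February 6
Tuesdays: 6, 13, 20, 27

4 Tuesdays


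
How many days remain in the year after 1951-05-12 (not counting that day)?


Day of year: 132 of 365
Remaining = 365 - 132

233 days


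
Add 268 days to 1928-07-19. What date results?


Start: 1928-07-19, add 268 days
July 1928 has 31 days: 31 - 19 = 12 days to July 31 -> 256 left
August 1928 has 31 days -> 225 left
September 1928 has 30 days -> 195 left
October 1928 has 31 days -> 164 left
November 1928 has 30 days -> 134 left
December 1928 has 31 days -> 103 left
January 1929 has 31 days -> 72 left
February 1929 has 28 days -> 44 left
March 1929 has 31 days -> 13 left
April 1929: 13 <= 30 -> lands on April 13

Result: 1929-04-13


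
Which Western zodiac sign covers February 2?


Date: February 2
Conventional tropical zodiac dates: Aquarius from January 20 onward; Pisces starts February 19
February 2 falls within the Aquarius range

Aquarius


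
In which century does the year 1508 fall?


Century = (year - 1) // 100 + 1
= (1508 - 1) // 100 + 1
= 1507 // 100 + 1
= 15 + 1

16th century


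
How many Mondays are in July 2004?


July 2004 has 31 days
Anchor: Jan 1, 2004. With p = 2004 - 1 = 2003: (p + p//4 - p//100 + p//400) mod 7 = (2003 + 500 - 20 + 5) mod 7 = 2488 mod 7 = 3 -> Thursday (Mon=0 ... Sun=6)
Days before July (Jan-Jun): 182; July 1 index = (3 + 182) mod 7 = 3 -> Thursday
First Monday is July 5
Mondays: 5, 12, 19, 26

4 Mondays


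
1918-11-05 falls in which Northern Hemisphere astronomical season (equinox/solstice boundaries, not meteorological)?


Date: November 5
Astronomical Autumn (approx.; exact equinox/solstice day varies by year): September 22 to December 20
November 5 falls within the Autumn window

Autumn


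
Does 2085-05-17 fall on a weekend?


Anchor: Jan 1, 2085. With p = 2085 - 1 = 2084: (p + p//4 - p//100 + p//400) mod 7 = (2084 + 521 - 20 + 5) mod 7 = 2590 mod 7 = 0 -> Monday (Mon=0 ... Sun=6)
Day of year: 137; offset = 136
Weekday index = (0 + 136) mod 7 = 3 -> Thursday
Weekend days: Saturday, Sunday

No


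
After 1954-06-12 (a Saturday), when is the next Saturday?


Current: Saturday
Target: Saturday
Days ahead: 7

Next Saturday: 1954-06-19


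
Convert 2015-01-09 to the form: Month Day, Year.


ISO 2015-01-09 parses as year=2015, month=01, day=09
Month 1 -> January

January 9, 2015


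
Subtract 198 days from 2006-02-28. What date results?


Start: 2006-02-28, subtract 198 days
Back 28 days from February 28 reaches January 31, 2006 -> 170 left
January 2006 has 31 days -> back to December 31, 2005 -> 139 left
December 2005 has 31 days -> back to November 30, 2005 -> 108 left
November 2005 has 30 days -> back to October 31, 2005 -> 78 left
October 2005 has 31 days -> back to September 30, 2005 -> 47 left
September 2005 has 30 days -> back to August 31, 2005 -> 17 left
August 2005: 31 - 17 = 14 -> lands on August 14

Result: 2005-08-14


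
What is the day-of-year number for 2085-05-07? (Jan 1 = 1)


Date: May 7, 2085
Days in months 1 through 4: 120
Plus 7 days in May

Day of year: 127


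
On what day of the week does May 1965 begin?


Target: May 1, 1965
Anchor: Jan 1, 1965. With p = 1965 - 1 = 1964: (p + p//4 - p//100 + p//400) mod 7 = (1964 + 491 - 19 + 4) mod 7 = 2440 mod 7 = 4 -> Friday (Mon=0 ... Sun=6)
Days before May (Jan-Apr): 120 days
Weekday index = (4 + 120) mod 7 = 5

Saturday


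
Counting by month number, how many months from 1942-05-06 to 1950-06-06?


From May 1942 to June 1950
8 years * 12 = 96 months, plus 1 month = 97

97 months


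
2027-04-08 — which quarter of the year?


Month: April (month 4)
Q1: Jan-Mar, Q2: Apr-Jun, Q3: Jul-Sep, Q4: Oct-Dec

Q2


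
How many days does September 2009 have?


September 2009

30 days


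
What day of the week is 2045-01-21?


Date: January 21, 2045
Anchor: Jan 1, 2045. With p = 2045 - 1 = 2044: (p + p//4 - p//100 + p//400) mod 7 = (2044 + 511 - 20 + 5) mod 7 = 2540 mod 7 = 6 -> Sunday (Mon=0 ... Sun=6)
Days into year = 21 - 1 = 20
Weekday index = (6 + 20) mod 7 = 5

Day of the week: Saturday


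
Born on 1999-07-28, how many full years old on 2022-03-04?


Birth: 1999-07-28
Reference: 2022-03-04
Year difference: 2022 - 1999 = 23
Birthday not yet reached in 2022, subtract 1

22 years old


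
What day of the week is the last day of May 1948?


May 1948 has 31 days
Anchor: Jan 1, 1948. With p = 1948 - 1 = 1947: (p + p//4 - p//100 + p//400) mod 7 = (1947 + 486 - 19 + 4) mod 7 = 2418 mod 7 = 3 -> Thursday (Mon=0 ... Sun=6)
Days before May (Jan-Apr): 121; May 1 index = (3 + 121) mod 7 = 5 -> Saturday
Last day offset: 31 - 1 = 30 days
Weekday index = (5 + 30) mod 7 = 0

Monday, May 31


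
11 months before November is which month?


November is month 11
11 - 11 = 0; wrap: 0 + 12 = 12

December


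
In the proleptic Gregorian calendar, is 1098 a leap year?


Gregorian leap year rule: divisible by 4, but not by 100, unless also by 400.
1098 is not divisible by 4 -> not a leap year

No


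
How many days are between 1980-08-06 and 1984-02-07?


From 1980-08-06 to 1984-02-07
1980-08-06: days before August = 31 + 29 + 31 + 30 + 31 + 30 + 31 = 213 (1980 is a leap year); day of year = 213 + 6 = 219
1984-02-07: days before February = 31; day of year = 31 + 7 = 38
Rest of 1980: 366 - 219 = 147
Full years 1981 (365), 1982 (365), 1983 (365): 1095
Total = 147 + 1095 + 38 = 1280

1280 days


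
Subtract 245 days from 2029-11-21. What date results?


Start: 2029-11-21, subtract 245 days
Back 21 days from November 21 reaches October 31, 2029 -> 224 left
October 2029 has 31 days -> back to September 30, 2029 -> 193 left
September 2029 has 30 days -> back to August 31, 2029 -> 163 left
August 2029 has 31 days -> back to July 31, 2029 -> 132 left
July 2029 has 31 days -> back to June 30, 2029 -> 101 left
June 2029 has 30 days -> back to May 31, 2029 -> 71 left
May 2029 has 31 days -> back to April 30, 2029 -> 40 left
April 2029 has 30 days -> back to March 31, 2029 -> 10 left
March 2029: 31 - 10 = 21 -> lands on March 21

Result: 2029-03-21


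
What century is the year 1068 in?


Century = (year - 1) // 100 + 1
= (1068 - 1) // 100 + 1
= 1067 // 100 + 1
= 10 + 1

11th century


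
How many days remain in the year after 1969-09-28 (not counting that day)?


Day of year: 271 of 365
Remaining = 365 - 271

94 days


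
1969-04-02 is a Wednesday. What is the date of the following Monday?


Current: Wednesday
Target: Monday
Days ahead: 5

Next Monday: 1969-04-07


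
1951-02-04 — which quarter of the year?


Month: February (month 2)
Q1: Jan-Mar, Q2: Apr-Jun, Q3: Jul-Sep, Q4: Oct-Dec

Q1


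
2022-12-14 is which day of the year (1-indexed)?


Date: December 14, 2022
Days in months 1 through 11: 334
Plus 14 days in December

Day of year: 348


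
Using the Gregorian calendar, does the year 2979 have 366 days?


Gregorian leap year rule: divisible by 4, but not by 100, unless also by 400.
2979 is not divisible by 4 -> not a leap year

No


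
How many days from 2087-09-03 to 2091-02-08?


From 2087-09-03 to 2091-02-08
2087-09-03: days before September = 31 + 28 + 31 + 30 + 31 + 30 + 31 + 31 = 243 (2087 is not a leap year); day of year = 243 + 3 = 246
2091-02-08: days before February = 31; day of year = 31 + 8 = 39
Rest of 2087: 365 - 246 = 119
Full years 2088 (366), 2089 (365), 2090 (365): 1096
Total = 119 + 1096 + 39 = 1254

1254 days


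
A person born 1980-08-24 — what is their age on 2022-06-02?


Birth: 1980-08-24
Reference: 2022-06-02
Year difference: 2022 - 1980 = 42
Birthday not yet reached in 2022, subtract 1

41 years old


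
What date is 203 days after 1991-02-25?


Start: 1991-02-25, add 203 days
February 1991 has 28 days: 28 - 25 = 3 days to February 28 -> 200 left
March 1991 has 31 days -> 169 left
April 1991 has 30 days -> 139 left
May 1991 has 31 days -> 108 left
June 1991 has 30 days -> 78 left
July 1991 has 31 days -> 47 left
August 1991 has 31 days -> 16 left
September 1991: 16 <= 30 -> lands on September 16

Result: 1991-09-16


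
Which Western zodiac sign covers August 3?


Date: August 3
Conventional tropical zodiac dates: Leo from July 23 onward; Virgo starts August 23
August 3 falls within the Leo range

Leo


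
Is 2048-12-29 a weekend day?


Anchor: Jan 1, 2048. With p = 2048 - 1 = 2047: (p + p//4 - p//100 + p//400) mod 7 = (2047 + 511 - 20 + 5) mod 7 = 2543 mod 7 = 2 -> Wednesday (Mon=0 ... Sun=6)
Day of year: 364; offset = 363
Weekday index = (2 + 363) mod 7 = 1 -> Tuesday
Weekend days: Saturday, Sunday

No


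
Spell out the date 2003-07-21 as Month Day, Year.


ISO 2003-07-21 parses as year=2003, month=07, day=21
Month 7 -> July

July 21, 2003


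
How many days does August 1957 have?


August 1957

31 days


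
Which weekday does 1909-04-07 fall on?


Date: April 7, 1909
Anchor: Jan 1, 1909. With p = 1909 - 1 = 1908: (p + p//4 - p//100 + p//400) mod 7 = (1908 + 477 - 19 + 4) mod 7 = 2370 mod 7 = 4 -> Friday (Mon=0 ... Sun=6)
Days before April (Jan-Mar): 90; offset = 90 + 7 - 1 = 96
Weekday index = (4 + 96) mod 7 = 2

Day of the week: Wednesday


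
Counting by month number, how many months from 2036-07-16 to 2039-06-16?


From July 2036 to June 2039
3 years * 12 = 36 months, minus 1 month = 35

35 months


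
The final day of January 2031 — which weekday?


January 2031 has 31 days
Anchor: Jan 1, 2031. With p = 2031 - 1 = 2030: (p + p//4 - p//100 + p//400) mod 7 = (2030 + 507 - 20 + 5) mod 7 = 2522 mod 7 = 2 -> Wednesday (Mon=0 ... Sun=6)
January 1 is the anchor itself -> Wednesday
Last day offset: 31 - 1 = 30 days
Weekday index = (2 + 30) mod 7 = 4

Friday, January 31


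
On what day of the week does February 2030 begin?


Target: February 1, 2030
Anchor: Jan 1, 2030. With p = 2030 - 1 = 2029: (p + p//4 - p//100 + p//400) mod 7 = (2029 + 507 - 20 + 5) mod 7 = 2521 mod 7 = 1 -> Tuesday (Mon=0 ... Sun=6)
Days before February (Jan): 31 days
Weekday index = (1 + 31) mod 7 = 4

Friday


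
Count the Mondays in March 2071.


March 2071 has 31 days
Anchor: Jan 1, 2071. With p = 2071 - 1 = 2070: (p + p//4 - p//100 + p//400) mod 7 = (2070 + 517 - 20 + 5) mod 7 = 2572 mod 7 = 3 -> Thursday (Mon=0 ... Sun=6)
Days before March (Jan-Feb): 59; March 1 index = (3 + 59) mod 7 = 6 -> Sunday
First Monday is March 2
Mondays: 2, 9, 16, 23, 30

5 Mondays


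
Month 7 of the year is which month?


Month 7 of 12

July


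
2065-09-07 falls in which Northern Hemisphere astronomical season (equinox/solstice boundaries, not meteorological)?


Date: September 7
Astronomical Summer (approx.; exact equinox/solstice day varies by year): June 21 to September 21
September 7 falls within the Summer window

Summer


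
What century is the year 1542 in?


Century = (year - 1) // 100 + 1
= (1542 - 1) // 100 + 1
= 1541 // 100 + 1
= 15 + 1

16th century


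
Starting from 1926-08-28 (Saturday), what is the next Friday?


Current: Saturday
Target: Friday
Days ahead: 6

Next Friday: 1926-09-03


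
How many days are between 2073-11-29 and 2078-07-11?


From 2073-11-29 to 2078-07-11
2073-11-29: days before November = 31 + 28 + 31 + 30 + 31 + 30 + 31 + 31 + 30 + 31 = 304 (2073 is not a leap year); day of year = 304 + 29 = 333
2078-07-11: days before July = 31 + 28 + 31 + 30 + 31 + 30 = 181 (2078 is not a leap year); day of year = 181 + 11 = 192
Rest of 2073: 365 - 333 = 32
Full years 2074 (365), 2075 (365), 2076 (366), 2077 (365): 1461
Total = 32 + 1461 + 192 = 1685

1685 days


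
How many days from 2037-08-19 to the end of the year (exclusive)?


Day of year: 231 of 365
Remaining = 365 - 231

134 days


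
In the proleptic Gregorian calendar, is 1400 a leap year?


Gregorian leap year rule: divisible by 4, but not by 100, unless also by 400.
1400 is divisible by 100 but not 400 -> not a leap year

No


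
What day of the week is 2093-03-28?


Date: March 28, 2093
Anchor: Jan 1, 2093. With p = 2093 - 1 = 2092: (p + p//4 - p//100 + p//400) mod 7 = (2092 + 523 - 20 + 5) mod 7 = 2600 mod 7 = 3 -> Thursday (Mon=0 ... Sun=6)
Days before March (Jan-Feb): 59; offset = 59 + 28 - 1 = 86
Weekday index = (3 + 86) mod 7 = 5

Day of the week: Saturday


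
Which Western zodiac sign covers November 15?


Date: November 15
Conventional tropical zodiac dates: Scorpio from October 23 onward; Sagittarius starts November 22
November 15 falls within the Scorpio range

Scorpio


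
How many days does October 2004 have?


October 2004

31 days


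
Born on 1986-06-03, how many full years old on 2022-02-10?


Birth: 1986-06-03
Reference: 2022-02-10
Year difference: 2022 - 1986 = 36
Birthday not yet reached in 2022, subtract 1

35 years old


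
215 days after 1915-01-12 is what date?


Start: 1915-01-12, add 215 days
January 1915 has 31 days: 31 - 12 = 19 days to January 31 -> 196 left
February 1915 has 28 days -> 168 left
March 1915 has 31 days -> 137 left
April 1915 has 30 days -> 107 left
May 1915 has 31 days -> 76 left
June 1915 has 30 days -> 46 left
July 1915 has 31 days -> 15 left
August 1915: 15 <= 31 -> lands on August 15

Result: 1915-08-15


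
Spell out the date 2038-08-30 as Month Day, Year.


ISO 2038-08-30 parses as year=2038, month=08, day=30
Month 8 -> August

August 30, 2038


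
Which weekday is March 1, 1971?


Target: March 1, 1971
Anchor: Jan 1, 1971. With p = 1971 - 1 = 1970: (p + p//4 - p//100 + p//400) mod 7 = (1970 + 492 - 19 + 4) mod 7 = 2447 mod 7 = 4 -> Friday (Mon=0 ... Sun=6)
Days before March (Jan-Feb): 59 days
Weekday index = (4 + 59) mod 7 = 0

Monday
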